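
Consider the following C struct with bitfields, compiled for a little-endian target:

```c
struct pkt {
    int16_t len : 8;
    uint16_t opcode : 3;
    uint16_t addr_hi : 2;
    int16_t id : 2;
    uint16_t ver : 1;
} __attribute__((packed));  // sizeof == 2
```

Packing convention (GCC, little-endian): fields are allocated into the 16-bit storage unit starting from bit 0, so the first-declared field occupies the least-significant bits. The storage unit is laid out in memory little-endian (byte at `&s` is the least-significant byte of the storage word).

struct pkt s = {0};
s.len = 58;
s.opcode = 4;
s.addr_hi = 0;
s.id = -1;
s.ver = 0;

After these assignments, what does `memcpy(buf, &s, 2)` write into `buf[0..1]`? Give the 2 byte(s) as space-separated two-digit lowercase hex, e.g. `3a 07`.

3a 64

[0+:8] len=58 & 0xff = 0x3a; word=0x003a
[8+:3] opcode=4 & 0x7 = 0x4; word=0x043a
[11+:2] addr_hi=0 & 0x3 = 0x0; word=0x043a
[13+:2] id=-1 & 0x3 = 0x3; word=0x643a
[15+:1] ver=0 & 0x1 = 0x0; word=0x643a
word = 0x643a → little-endian bytes:
  [0]=0x3a  [1]=0x64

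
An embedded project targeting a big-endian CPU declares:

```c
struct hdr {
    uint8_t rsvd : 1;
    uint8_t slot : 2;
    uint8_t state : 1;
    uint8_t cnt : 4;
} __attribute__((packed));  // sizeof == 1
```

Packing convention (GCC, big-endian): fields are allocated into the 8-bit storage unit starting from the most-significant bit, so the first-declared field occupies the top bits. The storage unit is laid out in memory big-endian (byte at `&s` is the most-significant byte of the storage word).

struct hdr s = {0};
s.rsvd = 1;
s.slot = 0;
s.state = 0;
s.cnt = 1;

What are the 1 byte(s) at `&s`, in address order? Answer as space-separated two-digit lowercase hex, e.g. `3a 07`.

rsvd:1 = 1 → 0x1 << 7 → word 0x80
slot:2 = 0 → 0x0 << 5 → word 0x80
state:1 = 0 → 0x0 << 4 → word 0x80
cnt:4 = 1 → 0x1 << 0 → word 0x81
word = 0x81 → big-endian bytes:
  [0]=0x81

81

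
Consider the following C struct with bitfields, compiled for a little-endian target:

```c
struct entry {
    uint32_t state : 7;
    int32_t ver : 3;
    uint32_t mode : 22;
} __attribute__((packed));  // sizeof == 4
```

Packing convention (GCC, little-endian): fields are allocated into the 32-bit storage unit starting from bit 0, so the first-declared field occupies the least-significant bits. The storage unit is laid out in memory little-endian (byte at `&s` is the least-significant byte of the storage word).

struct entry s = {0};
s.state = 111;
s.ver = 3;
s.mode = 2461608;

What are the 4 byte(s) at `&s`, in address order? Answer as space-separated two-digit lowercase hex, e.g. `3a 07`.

ef a1 3e 96

state:7 = 111 → 0x6f << 0 → word 0x0000006f
ver:3 = 3 → 0x3 << 7 → word 0x000001ef
mode:22 = 2461608 → 0x258fa8 << 10 → word 0x963ea1ef
word = 0x963ea1ef → little-endian bytes:
  [0]=0xef  [1]=0xa1  [2]=0x3e  [3]=0x96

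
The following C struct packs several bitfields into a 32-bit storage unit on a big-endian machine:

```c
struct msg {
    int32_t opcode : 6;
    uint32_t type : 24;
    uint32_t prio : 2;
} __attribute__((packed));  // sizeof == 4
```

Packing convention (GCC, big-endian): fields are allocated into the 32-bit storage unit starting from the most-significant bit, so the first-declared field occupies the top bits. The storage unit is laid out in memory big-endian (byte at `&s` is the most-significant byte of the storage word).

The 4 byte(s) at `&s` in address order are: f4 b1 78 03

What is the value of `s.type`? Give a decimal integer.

2907648

[0]=0xf4 [1]=0xb1 [2]=0x78 [3]=0x03 (big-endian) → word 0xf4b17803
opcode [26+:6] = (word>>26) & 0x3f = 61
type [2+:24] = (word>>2) & 0xffffff = 2907648  ←
prio [0+:2] = (word>>0) & 0x3 = 3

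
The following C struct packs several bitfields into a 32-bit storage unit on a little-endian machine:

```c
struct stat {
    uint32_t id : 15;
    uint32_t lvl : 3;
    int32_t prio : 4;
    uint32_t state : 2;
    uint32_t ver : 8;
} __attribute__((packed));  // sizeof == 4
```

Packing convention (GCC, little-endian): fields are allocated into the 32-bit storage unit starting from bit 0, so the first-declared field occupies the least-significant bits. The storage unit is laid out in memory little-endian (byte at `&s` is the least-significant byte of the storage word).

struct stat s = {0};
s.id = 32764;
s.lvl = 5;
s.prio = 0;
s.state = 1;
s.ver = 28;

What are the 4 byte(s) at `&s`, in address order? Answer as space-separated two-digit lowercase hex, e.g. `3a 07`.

fc ff 42 1c

id:15 = 32764 → 0x7ffc << 0 → word 0x00007ffc
lvl:3 = 5 → 0x5 << 15 → word 0x0002fffc
prio:4 = 0 → 0x0 << 18 → word 0x0002fffc
state:2 = 1 → 0x1 << 22 → word 0x0042fffc
ver:8 = 28 → 0x1c << 24 → word 0x1c42fffc
word = 0x1c42fffc → little-endian bytes:
  [0]=0xfc  [1]=0xff  [2]=0x42  [3]=0x1c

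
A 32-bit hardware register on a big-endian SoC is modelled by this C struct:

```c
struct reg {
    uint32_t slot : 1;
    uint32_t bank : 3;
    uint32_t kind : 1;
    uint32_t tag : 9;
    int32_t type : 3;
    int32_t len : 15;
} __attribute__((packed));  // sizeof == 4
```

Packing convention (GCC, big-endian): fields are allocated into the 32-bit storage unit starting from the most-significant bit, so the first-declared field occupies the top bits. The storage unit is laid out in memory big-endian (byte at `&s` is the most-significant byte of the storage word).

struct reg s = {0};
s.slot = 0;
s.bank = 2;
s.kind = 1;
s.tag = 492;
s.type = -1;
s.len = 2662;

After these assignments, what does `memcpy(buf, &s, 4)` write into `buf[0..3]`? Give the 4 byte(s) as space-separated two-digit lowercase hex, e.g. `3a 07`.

slot (1b) val=0 bits=0x0 at bit 31: 0x00000000
bank (3b) val=2 bits=0x2 at bit 28: 0x20000000
kind (1b) val=1 bits=0x1 at bit 27: 0x28000000
tag (9b) val=492 bits=0x1ec at bit 18: 0x2fb00000
type (3b) val=-1 bits=0x7 at bit 15: 0x2fb38000
len (15b) val=2662 bits=0xa66 at bit 0: 0x2fb38a66
word = 0x2fb38a66 → big-endian bytes:
  [0]=0x2f  [1]=0xb3  [2]=0x8a  [3]=0x66

2f b3 8a 66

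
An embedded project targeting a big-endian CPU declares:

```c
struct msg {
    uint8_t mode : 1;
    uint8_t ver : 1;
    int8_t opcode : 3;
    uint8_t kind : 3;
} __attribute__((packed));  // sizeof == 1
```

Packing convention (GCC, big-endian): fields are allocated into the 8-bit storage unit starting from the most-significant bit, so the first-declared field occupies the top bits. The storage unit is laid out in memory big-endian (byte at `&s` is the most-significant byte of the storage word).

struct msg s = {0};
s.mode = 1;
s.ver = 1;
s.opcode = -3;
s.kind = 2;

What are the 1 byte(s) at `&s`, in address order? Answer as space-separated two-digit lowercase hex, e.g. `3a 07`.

mode:1 = 1 → 0x1 << 7 → word 0x80
ver:1 = 1 → 0x1 << 6 → word 0xc0
opcode:3 = -3 → 0x5 << 3 → word 0xe8
kind:3 = 2 → 0x2 << 0 → word 0xea
word = 0xea → big-endian bytes:
  [0]=0xea

ea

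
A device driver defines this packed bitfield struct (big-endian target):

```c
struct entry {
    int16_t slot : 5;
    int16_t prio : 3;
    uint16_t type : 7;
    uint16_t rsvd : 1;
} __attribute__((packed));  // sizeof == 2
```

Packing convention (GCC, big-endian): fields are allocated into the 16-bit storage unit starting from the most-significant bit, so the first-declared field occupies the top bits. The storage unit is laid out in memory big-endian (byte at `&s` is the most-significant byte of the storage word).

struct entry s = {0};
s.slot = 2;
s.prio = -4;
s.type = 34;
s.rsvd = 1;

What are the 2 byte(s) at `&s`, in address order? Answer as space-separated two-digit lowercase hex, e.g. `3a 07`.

14 45

slot (5b) val=2 bits=0x2 at bit 11: 0x1000
prio (3b) val=-4 bits=0x4 at bit 8: 0x1400
type (7b) val=34 bits=0x22 at bit 1: 0x1444
rsvd (1b) val=1 bits=0x1 at bit 0: 0x1445
word = 0x1445 → big-endian bytes:
  [0]=0x14  [1]=0x45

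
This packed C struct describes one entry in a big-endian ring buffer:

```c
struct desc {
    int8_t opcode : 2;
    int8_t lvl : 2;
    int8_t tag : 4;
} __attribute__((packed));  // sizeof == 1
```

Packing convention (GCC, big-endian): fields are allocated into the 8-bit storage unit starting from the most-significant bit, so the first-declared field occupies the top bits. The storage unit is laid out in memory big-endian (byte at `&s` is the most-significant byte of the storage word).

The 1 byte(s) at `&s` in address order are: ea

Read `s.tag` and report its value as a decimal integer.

-6

[0]=0xea (big-endian) → word 0xea
opcode [6+:2] = (word>>6) & 0x3 = 3
lvl [4+:2] = (word>>4) & 0x3 = 2
tag [0+:4] = (word>>0) & 0xf = 10  ←
tag signed 4b, MSB=1: 10 - 16 = -6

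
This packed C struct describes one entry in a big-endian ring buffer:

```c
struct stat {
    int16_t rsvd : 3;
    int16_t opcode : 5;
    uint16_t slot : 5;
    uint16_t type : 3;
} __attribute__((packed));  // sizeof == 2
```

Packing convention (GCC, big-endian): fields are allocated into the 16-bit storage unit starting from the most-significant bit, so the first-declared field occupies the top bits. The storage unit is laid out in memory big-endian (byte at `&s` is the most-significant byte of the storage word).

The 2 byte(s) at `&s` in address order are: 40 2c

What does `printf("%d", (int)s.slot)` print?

[0]=0x40 [1]=0x2c (big-endian) → word 0x402c
rsvd:3 @ bit 13 → (0x402c>>13)&0x7 = 0x2
opcode:5 @ bit 8 → (0x402c>>8)&0x1f = 0x0
slot:5 @ bit 3 → (0x402c>>3)&0x1f = 0x5  ←
type:3 @ bit 0 → (0x402c>>0)&0x7 = 0x4

5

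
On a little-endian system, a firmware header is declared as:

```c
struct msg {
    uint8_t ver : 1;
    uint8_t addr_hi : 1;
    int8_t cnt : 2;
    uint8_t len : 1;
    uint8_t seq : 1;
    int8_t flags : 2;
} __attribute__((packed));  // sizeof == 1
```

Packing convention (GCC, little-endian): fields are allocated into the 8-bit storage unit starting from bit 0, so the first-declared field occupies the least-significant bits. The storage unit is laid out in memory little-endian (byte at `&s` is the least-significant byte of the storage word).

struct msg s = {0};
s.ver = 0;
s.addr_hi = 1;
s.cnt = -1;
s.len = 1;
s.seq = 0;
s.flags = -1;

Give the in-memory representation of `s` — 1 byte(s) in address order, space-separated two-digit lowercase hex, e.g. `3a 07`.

de

ver (1b) val=0 bits=0x0 at bit 0: 0x00
addr_hi (1b) val=1 bits=0x1 at bit 1: 0x02
cnt (2b) val=-1 bits=0x3 at bit 2: 0x0e
len (1b) val=1 bits=0x1 at bit 4: 0x1e
seq (1b) val=0 bits=0x0 at bit 5: 0x1e
flags (2b) val=-1 bits=0x3 at bit 6: 0xde
word = 0xde → little-endian bytes:
  [0]=0xde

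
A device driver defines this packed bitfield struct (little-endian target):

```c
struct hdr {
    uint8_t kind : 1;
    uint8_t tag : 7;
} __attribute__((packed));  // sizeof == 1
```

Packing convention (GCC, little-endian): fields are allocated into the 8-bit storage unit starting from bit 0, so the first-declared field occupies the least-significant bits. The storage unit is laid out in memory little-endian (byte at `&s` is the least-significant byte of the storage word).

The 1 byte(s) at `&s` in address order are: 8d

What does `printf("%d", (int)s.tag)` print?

[0]=0x8d (little-endian) → word 0x8d
kind [0+:1] = (word>>0) & 0x1 = 1
tag [1+:7] = (word>>1) & 0x7f = 70  ←

70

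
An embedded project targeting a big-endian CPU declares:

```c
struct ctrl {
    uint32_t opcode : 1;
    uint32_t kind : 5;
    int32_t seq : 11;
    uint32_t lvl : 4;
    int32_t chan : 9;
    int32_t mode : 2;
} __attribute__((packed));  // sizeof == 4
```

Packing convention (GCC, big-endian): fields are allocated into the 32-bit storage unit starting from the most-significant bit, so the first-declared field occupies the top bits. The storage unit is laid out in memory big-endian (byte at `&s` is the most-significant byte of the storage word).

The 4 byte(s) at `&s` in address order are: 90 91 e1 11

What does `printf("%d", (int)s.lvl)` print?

[0]=0x90 [1]=0x91 [2]=0xe1 [3]=0x11 (big-endian) → word 0x9091e111
opcode [31+:1] = (word>>31) & 0x1 = 1
kind [26+:5] = (word>>26) & 0x1f = 4
seq [15+:11] = (word>>15) & 0x7ff = 291
lvl [11+:4] = (word>>11) & 0xf = 12  ←
chan [2+:9] = (word>>2) & 0x1ff = 68
mode [0+:2] = (word>>0) & 0x3 = 1

12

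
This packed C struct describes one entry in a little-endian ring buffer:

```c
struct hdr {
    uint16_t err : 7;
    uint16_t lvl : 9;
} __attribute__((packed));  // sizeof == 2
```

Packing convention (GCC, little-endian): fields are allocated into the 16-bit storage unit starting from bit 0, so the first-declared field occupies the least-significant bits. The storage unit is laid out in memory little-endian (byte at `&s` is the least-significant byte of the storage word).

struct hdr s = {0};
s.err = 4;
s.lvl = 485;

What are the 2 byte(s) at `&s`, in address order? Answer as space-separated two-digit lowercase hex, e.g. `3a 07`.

err (7b) val=4 bits=0x4 at bit 0: 0x0004
lvl (9b) val=485 bits=0x1e5 at bit 7: 0xf284
word = 0xf284 → little-endian bytes:
  [0]=0x84  [1]=0xf2

84 f2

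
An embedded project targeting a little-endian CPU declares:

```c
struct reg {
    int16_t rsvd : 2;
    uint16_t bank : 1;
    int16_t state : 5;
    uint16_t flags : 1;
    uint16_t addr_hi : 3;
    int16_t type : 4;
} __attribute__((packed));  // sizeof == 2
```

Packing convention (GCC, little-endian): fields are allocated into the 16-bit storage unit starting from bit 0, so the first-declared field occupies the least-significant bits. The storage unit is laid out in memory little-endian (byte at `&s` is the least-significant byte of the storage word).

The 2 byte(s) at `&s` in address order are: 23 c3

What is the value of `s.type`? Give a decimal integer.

-4

[0]=0x23 [1]=0xc3 (little-endian) → word 0xc323
rsvd:2 @ bit 0 → (0xc323>>0)&0x3 = 0x3
bank:1 @ bit 2 → (0xc323>>2)&0x1 = 0x0
state:5 @ bit 3 → (0xc323>>3)&0x1f = 0x4
flags:1 @ bit 8 → (0xc323>>8)&0x1 = 0x1
addr_hi:3 @ bit 9 → (0xc323>>9)&0x7 = 0x1
type:4 @ bit 12 → (0xc323>>12)&0xf = 0xc  ←
type signed 4b, MSB=1: 12 - 16 = -4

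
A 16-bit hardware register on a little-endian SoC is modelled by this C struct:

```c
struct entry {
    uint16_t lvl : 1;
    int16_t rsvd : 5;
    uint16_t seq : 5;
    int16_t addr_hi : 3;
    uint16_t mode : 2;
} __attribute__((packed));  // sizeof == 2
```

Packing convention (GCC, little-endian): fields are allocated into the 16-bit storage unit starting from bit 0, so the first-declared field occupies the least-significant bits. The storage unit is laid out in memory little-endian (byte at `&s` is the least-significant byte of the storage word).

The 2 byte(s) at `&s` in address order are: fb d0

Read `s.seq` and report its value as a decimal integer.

[0]=0xfb [1]=0xd0 (little-endian) → word 0xd0fb
lvl [0+:1] = (word>>0) & 0x1 = 1
rsvd [1+:5] = (word>>1) & 0x1f = 29
seq [6+:5] = (word>>6) & 0x1f = 3  ←
addr_hi [11+:3] = (word>>11) & 0x7 = 2
mode [14+:2] = (word>>14) & 0x3 = 3

3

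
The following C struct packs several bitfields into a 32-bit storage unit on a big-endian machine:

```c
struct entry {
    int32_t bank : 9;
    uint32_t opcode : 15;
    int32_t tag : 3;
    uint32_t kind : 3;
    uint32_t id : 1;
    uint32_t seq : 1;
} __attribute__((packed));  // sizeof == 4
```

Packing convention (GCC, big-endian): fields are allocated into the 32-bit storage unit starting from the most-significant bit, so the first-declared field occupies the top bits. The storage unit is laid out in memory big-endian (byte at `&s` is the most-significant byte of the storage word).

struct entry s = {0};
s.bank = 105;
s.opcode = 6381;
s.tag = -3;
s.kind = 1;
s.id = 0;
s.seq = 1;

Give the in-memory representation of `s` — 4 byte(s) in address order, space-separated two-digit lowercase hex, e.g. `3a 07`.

bank (9b) val=105 bits=0x69 at bit 23: 0x34800000
opcode (15b) val=6381 bits=0x18ed at bit 8: 0x3498ed00
tag (3b) val=-3 bits=0x5 at bit 5: 0x3498eda0
kind (3b) val=1 bits=0x1 at bit 2: 0x3498eda4
id (1b) val=0 bits=0x0 at bit 1: 0x3498eda4
seq (1b) val=1 bits=0x1 at bit 0: 0x3498eda5
word = 0x3498eda5 → big-endian bytes:
  [0]=0x34  [1]=0x98  [2]=0xed  [3]=0xa5

34 98 ed a5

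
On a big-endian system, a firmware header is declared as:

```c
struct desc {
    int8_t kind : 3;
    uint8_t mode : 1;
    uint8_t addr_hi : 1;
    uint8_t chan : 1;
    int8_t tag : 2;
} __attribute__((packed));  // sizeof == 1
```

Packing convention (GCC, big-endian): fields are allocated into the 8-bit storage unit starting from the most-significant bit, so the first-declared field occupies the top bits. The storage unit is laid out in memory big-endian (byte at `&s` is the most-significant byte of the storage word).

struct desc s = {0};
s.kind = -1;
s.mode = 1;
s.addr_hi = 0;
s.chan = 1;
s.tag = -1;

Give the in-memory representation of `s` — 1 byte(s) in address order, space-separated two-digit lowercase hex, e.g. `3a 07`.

kind:3 = -1 → 0x7 << 5 → word 0xe0
mode:1 = 1 → 0x1 << 4 → word 0xf0
addr_hi:1 = 0 → 0x0 << 3 → word 0xf0
chan:1 = 1 → 0x1 << 2 → word 0xf4
tag:2 = -1 → 0x3 << 0 → word 0xf7
word = 0xf7 → big-endian bytes:
  [0]=0xf7

f7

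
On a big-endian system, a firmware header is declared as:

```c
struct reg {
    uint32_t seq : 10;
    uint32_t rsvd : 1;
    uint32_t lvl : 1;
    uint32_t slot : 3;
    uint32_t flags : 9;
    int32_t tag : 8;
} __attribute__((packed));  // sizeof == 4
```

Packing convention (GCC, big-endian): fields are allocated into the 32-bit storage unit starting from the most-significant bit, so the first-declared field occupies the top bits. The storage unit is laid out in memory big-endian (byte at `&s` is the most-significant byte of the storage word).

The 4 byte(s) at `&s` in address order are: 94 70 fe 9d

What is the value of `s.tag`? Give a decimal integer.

-99

[0]=0x94 [1]=0x70 [2]=0xfe [3]=0x9d (big-endian) → word 0x9470fe9d
seq:10 @ bit 22 → (0x9470fe9d>>22)&0x3ff = 0x251
rsvd:1 @ bit 21 → (0x9470fe9d>>21)&0x1 = 0x1
lvl:1 @ bit 20 → (0x9470fe9d>>20)&0x1 = 0x1
slot:3 @ bit 17 → (0x9470fe9d>>17)&0x7 = 0x0
flags:9 @ bit 8 → (0x9470fe9d>>8)&0x1ff = 0xfe
tag:8 @ bit 0 → (0x9470fe9d>>0)&0xff = 0x9d  ←
tag signed 8b, MSB=1: 157 - 256 = -99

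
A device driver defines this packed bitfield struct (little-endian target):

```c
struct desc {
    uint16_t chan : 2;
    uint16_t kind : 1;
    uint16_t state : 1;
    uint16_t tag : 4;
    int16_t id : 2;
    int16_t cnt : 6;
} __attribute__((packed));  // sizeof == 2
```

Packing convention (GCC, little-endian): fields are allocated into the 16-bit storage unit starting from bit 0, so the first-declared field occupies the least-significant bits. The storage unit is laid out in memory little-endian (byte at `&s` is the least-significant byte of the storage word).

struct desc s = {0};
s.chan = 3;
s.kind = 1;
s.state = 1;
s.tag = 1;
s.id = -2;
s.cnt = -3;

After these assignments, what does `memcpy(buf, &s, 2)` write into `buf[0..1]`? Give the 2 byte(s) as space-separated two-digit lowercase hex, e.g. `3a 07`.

1f f6

[0+:2] chan=3 & 0x3 = 0x3; word=0x0003
[2+:1] kind=1 & 0x1 = 0x1; word=0x0007
[3+:1] state=1 & 0x1 = 0x1; word=0x000f
[4+:4] tag=1 & 0xf = 0x1; word=0x001f
[8+:2] id=-2 & 0x3 = 0x2; word=0x021f
[10+:6] cnt=-3 & 0x3f = 0x3d; word=0xf61f
word = 0xf61f → little-endian bytes:
  [0]=0x1f  [1]=0xf6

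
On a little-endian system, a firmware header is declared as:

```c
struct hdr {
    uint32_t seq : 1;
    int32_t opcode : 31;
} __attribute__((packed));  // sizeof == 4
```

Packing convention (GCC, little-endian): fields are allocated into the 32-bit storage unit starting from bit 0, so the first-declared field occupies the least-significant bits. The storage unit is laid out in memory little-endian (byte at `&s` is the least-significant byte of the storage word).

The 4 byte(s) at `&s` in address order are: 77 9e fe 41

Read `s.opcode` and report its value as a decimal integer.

[0]=0x77 [1]=0x9e [2]=0xfe [3]=0x41 (little-endian) → word 0x41fe9e77
seq [0+:1] = (word>>0) & 0x1 = 1
opcode [1+:31] = (word>>1) & 0x7fffffff = 553602875  ←
opcode signed 31b, MSB=0: value = 553602875

553602875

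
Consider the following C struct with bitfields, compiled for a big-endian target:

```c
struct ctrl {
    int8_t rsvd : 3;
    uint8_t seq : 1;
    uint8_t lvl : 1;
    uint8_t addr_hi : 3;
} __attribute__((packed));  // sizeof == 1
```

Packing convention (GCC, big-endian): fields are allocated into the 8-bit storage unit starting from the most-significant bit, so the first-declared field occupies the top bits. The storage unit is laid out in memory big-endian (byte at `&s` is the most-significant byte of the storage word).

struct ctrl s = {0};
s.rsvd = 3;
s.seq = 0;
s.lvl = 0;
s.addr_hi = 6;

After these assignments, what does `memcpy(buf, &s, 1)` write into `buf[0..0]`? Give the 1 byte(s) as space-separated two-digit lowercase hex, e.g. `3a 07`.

rsvd (3b) val=3 bits=0x3 at bit 5: 0x60
seq (1b) val=0 bits=0x0 at bit 4: 0x60
lvl (1b) val=0 bits=0x0 at bit 3: 0x60
addr_hi (3b) val=6 bits=0x6 at bit 0: 0x66
word = 0x66 → big-endian bytes:
  [0]=0x66

66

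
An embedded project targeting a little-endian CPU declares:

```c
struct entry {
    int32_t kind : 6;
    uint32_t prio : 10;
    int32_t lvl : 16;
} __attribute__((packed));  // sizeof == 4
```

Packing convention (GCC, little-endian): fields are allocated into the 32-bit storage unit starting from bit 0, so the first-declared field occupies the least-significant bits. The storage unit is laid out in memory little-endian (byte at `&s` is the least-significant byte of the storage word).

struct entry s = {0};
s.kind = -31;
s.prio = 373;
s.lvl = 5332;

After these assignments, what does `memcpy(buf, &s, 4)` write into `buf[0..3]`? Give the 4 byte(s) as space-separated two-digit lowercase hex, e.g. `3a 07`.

61 5d d4 14

kind (6b) val=-31 bits=0x21 at bit 0: 0x00000021
prio (10b) val=373 bits=0x175 at bit 6: 0x00005d61
lvl (16b) val=5332 bits=0x14d4 at bit 16: 0x14d45d61
word = 0x14d45d61 → little-endian bytes:
  [0]=0x61  [1]=0x5d  [2]=0xd4  [3]=0x14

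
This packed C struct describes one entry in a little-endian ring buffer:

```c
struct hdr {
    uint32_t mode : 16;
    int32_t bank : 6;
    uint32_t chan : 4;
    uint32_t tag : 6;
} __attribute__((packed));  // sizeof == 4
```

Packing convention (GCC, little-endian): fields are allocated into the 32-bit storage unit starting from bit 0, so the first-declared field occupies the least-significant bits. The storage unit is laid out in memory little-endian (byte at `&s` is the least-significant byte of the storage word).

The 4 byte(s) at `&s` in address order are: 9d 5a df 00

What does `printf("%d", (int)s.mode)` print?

23197

[0]=0x9d [1]=0x5a [2]=0xdf [3]=0x00 (little-endian) → word 0x00df5a9d
mode [0+:16] = (word>>0) & 0xffff = 23197  ←
bank [16+:6] = (word>>16) & 0x3f = 31
chan [22+:4] = (word>>22) & 0xf = 3
tag [26+:6] = (word>>26) & 0x3f = 0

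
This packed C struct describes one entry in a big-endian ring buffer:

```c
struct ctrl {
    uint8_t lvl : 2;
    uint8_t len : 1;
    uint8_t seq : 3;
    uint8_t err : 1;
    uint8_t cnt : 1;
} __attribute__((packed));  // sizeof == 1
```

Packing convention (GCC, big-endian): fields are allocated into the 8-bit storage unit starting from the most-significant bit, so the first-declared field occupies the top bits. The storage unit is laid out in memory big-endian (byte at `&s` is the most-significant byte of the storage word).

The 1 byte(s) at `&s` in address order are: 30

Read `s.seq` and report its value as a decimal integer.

4

[0]=0x30 (big-endian) → word 0x30
lvl [6+:2] = (word>>6) & 0x3 = 0
len [5+:1] = (word>>5) & 0x1 = 1
seq [2+:3] = (word>>2) & 0x7 = 4  ←
err [1+:1] = (word>>1) & 0x1 = 0
cnt [0+:1] = (word>>0) & 0x1 = 0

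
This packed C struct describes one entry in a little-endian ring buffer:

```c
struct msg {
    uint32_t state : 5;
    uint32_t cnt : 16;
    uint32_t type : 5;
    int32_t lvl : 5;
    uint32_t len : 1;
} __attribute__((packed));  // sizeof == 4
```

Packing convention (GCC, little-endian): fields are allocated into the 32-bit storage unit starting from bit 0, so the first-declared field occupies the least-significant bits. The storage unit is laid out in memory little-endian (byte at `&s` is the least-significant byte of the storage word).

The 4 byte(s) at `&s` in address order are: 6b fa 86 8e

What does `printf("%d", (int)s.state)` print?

11

[0]=0x6b [1]=0xfa [2]=0x86 [3]=0x8e (little-endian) → word 0x8e86fa6b
state:5 @ bit 0 → (0x8e86fa6b>>0)&0x1f = 0xb  ←
cnt:16 @ bit 5 → (0x8e86fa6b>>5)&0xffff = 0x37d3
type:5 @ bit 21 → (0x8e86fa6b>>21)&0x1f = 0x14
lvl:5 @ bit 26 → (0x8e86fa6b>>26)&0x1f = 0x3
len:1 @ bit 31 → (0x8e86fa6b>>31)&0x1 = 0x1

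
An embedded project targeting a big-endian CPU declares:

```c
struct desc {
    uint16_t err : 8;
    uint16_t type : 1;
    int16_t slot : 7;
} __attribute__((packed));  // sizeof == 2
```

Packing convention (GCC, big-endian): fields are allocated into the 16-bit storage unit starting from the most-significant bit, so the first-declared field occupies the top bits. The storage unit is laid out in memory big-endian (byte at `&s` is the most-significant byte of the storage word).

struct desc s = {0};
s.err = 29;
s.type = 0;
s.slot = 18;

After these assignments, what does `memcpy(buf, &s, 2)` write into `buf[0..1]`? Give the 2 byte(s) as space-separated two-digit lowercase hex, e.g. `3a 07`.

[8+:8] err=29 & 0xff = 0x1d; word=0x1d00
[7+:1] type=0 & 0x1 = 0x0; word=0x1d00
[0+:7] slot=18 & 0x7f = 0x12; word=0x1d12
word = 0x1d12 → big-endian bytes:
  [0]=0x1d  [1]=0x12

1d 12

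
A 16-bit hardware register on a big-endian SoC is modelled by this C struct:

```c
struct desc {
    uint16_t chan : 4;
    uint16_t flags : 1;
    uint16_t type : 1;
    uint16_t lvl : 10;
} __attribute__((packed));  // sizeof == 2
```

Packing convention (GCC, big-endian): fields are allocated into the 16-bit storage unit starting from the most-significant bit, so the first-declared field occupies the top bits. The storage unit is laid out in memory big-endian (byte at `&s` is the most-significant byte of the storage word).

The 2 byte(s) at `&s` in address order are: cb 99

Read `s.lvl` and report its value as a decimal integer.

[0]=0xcb [1]=0x99 (big-endian) → word 0xcb99
chan:4 @ bit 12 → (0xcb99>>12)&0xf = 0xc
flags:1 @ bit 11 → (0xcb99>>11)&0x1 = 0x1
type:1 @ bit 10 → (0xcb99>>10)&0x1 = 0x0
lvl:10 @ bit 0 → (0xcb99>>0)&0x3ff = 0x399  ←

921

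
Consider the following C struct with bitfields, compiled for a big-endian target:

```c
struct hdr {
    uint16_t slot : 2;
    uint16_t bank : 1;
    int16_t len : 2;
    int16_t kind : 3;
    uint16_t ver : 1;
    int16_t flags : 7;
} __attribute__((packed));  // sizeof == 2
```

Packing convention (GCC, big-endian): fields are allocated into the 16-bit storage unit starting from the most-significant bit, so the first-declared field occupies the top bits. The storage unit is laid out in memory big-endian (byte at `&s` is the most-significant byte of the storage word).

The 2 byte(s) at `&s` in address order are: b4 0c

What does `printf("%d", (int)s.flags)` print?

12

[0]=0xb4 [1]=0x0c (big-endian) → word 0xb40c
slot:2 @ bit 14 → (0xb40c>>14)&0x3 = 0x2
bank:1 @ bit 13 → (0xb40c>>13)&0x1 = 0x1
len:2 @ bit 11 → (0xb40c>>11)&0x3 = 0x2
kind:3 @ bit 8 → (0xb40c>>8)&0x7 = 0x4
ver:1 @ bit 7 → (0xb40c>>7)&0x1 = 0x0
flags:7 @ bit 0 → (0xb40c>>0)&0x7f = 0xc  ←
flags signed 7b, MSB=0: value = 12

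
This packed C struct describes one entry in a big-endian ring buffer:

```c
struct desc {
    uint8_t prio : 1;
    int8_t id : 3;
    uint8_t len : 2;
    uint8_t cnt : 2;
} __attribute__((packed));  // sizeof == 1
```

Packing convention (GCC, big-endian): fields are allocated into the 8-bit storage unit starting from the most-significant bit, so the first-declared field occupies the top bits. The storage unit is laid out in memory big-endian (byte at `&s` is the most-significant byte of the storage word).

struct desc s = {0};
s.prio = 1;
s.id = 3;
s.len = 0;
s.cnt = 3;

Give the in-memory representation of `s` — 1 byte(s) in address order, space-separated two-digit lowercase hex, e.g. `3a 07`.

b3

[7+:1] prio=1 & 0x1 = 0x1; word=0x80
[4+:3] id=3 & 0x7 = 0x3; word=0xb0
[2+:2] len=0 & 0x3 = 0x0; word=0xb0
[0+:2] cnt=3 & 0x3 = 0x3; word=0xb3
word = 0xb3 → big-endian bytes:
  [0]=0xb3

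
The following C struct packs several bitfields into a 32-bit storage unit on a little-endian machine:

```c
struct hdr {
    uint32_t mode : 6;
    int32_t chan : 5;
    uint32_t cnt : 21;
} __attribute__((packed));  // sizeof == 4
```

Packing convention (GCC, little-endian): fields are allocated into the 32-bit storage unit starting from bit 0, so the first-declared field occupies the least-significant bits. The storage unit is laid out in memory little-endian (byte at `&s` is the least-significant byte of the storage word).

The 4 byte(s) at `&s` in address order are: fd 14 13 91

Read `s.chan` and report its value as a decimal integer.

-13

[0]=0xfd [1]=0x14 [2]=0x13 [3]=0x91 (little-endian) → word 0x911314fd
mode [0+:6] = (word>>0) & 0x3f = 61
chan [6+:5] = (word>>6) & 0x1f = 19  ←
cnt [11+:21] = (word>>11) & 0x1fffff = 1188450
chan signed 5b, MSB=1: 19 - 32 = -13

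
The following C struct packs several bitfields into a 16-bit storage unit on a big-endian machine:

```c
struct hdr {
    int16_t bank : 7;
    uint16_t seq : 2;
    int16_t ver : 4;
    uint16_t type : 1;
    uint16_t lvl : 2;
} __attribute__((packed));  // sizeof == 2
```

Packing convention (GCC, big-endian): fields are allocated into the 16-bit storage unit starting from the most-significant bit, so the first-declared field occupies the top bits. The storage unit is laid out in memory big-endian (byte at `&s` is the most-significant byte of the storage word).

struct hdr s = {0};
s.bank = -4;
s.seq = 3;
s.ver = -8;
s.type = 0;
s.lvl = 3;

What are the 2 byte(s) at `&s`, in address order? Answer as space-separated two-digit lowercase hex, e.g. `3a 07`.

bank:7 = -4 → 0x7c << 9 → word 0xf800
seq:2 = 3 → 0x3 << 7 → word 0xf980
ver:4 = -8 → 0x8 << 3 → word 0xf9c0
type:1 = 0 → 0x0 << 2 → word 0xf9c0
lvl:2 = 3 → 0x3 << 0 → word 0xf9c3
word = 0xf9c3 → big-endian bytes:
  [0]=0xf9  [1]=0xc3

f9 c3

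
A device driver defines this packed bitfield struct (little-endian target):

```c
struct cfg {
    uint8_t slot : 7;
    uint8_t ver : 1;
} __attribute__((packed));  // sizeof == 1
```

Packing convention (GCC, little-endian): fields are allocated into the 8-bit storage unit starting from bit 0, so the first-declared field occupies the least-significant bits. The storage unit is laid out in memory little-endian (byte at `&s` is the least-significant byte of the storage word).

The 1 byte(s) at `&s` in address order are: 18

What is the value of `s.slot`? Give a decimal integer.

24

[0]=0x18 (little-endian) → word 0x18
slot:7 @ bit 0 → (0x18>>0)&0x7f = 0x18  ←
ver:1 @ bit 7 → (0x18>>7)&0x1 = 0x0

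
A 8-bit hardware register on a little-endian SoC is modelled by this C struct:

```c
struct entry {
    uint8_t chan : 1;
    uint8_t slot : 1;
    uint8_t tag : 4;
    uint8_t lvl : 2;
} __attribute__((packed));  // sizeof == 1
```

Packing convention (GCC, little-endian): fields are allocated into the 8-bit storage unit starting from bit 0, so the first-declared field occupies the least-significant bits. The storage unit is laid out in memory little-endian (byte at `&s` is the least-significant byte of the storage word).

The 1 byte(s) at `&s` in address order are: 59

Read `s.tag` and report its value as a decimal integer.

[0]=0x59 (little-endian) → word 0x59
chan [0+:1] = (word>>0) & 0x1 = 1
slot [1+:1] = (word>>1) & 0x1 = 0
tag [2+:4] = (word>>2) & 0xf = 6  ←
lvl [6+:2] = (word>>6) & 0x3 = 1

6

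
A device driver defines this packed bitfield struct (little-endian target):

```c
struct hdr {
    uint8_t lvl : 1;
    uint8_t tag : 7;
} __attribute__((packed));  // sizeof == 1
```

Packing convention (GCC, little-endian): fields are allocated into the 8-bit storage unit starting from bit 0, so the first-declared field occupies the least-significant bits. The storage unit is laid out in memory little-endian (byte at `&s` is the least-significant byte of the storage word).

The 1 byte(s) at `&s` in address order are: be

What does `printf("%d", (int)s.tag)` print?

95

[0]=0xbe (little-endian) → word 0xbe
lvl [0+:1] = (word>>0) & 0x1 = 0
tag [1+:7] = (word>>1) & 0x7f = 95  ←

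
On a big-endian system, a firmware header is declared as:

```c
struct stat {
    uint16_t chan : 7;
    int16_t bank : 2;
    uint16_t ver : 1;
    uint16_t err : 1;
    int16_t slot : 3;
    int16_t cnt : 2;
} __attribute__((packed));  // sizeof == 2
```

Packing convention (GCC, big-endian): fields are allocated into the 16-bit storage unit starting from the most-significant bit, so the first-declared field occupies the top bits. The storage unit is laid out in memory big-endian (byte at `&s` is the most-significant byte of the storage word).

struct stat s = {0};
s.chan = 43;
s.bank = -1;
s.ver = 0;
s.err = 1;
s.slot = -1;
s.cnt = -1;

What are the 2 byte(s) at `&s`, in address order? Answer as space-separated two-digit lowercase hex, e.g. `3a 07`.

[9+:7] chan=43 & 0x7f = 0x2b; word=0x5600
[7+:2] bank=-1 & 0x3 = 0x3; word=0x5780
[6+:1] ver=0 & 0x1 = 0x0; word=0x5780
[5+:1] err=1 & 0x1 = 0x1; word=0x57a0
[2+:3] slot=-1 & 0x7 = 0x7; word=0x57bc
[0+:2] cnt=-1 & 0x3 = 0x3; word=0x57bf
word = 0x57bf → big-endian bytes:
  [0]=0x57  [1]=0xbf

57 bf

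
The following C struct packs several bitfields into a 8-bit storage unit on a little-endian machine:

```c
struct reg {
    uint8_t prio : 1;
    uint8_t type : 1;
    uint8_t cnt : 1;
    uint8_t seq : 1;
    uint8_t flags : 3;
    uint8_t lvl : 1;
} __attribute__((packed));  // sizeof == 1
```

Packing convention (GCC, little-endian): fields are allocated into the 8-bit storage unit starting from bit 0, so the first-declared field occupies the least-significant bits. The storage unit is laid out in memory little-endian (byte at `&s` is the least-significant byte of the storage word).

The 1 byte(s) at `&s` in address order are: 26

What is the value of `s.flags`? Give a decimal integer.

[0]=0x26 (little-endian) → word 0x26
prio:1 @ bit 0 → (0x26>>0)&0x1 = 0x0
type:1 @ bit 1 → (0x26>>1)&0x1 = 0x1
cnt:1 @ bit 2 → (0x26>>2)&0x1 = 0x1
seq:1 @ bit 3 → (0x26>>3)&0x1 = 0x0
flags:3 @ bit 4 → (0x26>>4)&0x7 = 0x2  ←
lvl:1 @ bit 7 → (0x26>>7)&0x1 = 0x0

2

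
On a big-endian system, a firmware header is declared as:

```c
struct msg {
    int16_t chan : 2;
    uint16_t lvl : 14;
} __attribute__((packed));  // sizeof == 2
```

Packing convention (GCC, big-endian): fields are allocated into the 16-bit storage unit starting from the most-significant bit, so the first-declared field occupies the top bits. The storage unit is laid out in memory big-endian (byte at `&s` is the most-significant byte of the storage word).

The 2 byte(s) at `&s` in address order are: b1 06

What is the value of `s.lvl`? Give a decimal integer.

12550

[0]=0xb1 [1]=0x06 (big-endian) → word 0xb106
chan [14+:2] = (word>>14) & 0x3 = 2
lvl [0+:14] = (word>>0) & 0x3fff = 12550  ←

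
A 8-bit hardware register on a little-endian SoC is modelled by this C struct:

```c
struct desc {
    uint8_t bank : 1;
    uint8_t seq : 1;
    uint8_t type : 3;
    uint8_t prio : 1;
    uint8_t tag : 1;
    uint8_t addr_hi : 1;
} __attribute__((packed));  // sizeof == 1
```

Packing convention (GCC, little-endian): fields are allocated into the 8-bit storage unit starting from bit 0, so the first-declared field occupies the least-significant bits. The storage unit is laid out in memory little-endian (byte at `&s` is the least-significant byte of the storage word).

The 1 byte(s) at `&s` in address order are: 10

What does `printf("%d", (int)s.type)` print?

[0]=0x10 (little-endian) → word 0x10
bank:1 @ bit 0 → (0x10>>0)&0x1 = 0x0
seq:1 @ bit 1 → (0x10>>1)&0x1 = 0x0
type:3 @ bit 2 → (0x10>>2)&0x7 = 0x4  ←
prio:1 @ bit 5 → (0x10>>5)&0x1 = 0x0
tag:1 @ bit 6 → (0x10>>6)&0x1 = 0x0
addr_hi:1 @ bit 7 → (0x10>>7)&0x1 = 0x0

4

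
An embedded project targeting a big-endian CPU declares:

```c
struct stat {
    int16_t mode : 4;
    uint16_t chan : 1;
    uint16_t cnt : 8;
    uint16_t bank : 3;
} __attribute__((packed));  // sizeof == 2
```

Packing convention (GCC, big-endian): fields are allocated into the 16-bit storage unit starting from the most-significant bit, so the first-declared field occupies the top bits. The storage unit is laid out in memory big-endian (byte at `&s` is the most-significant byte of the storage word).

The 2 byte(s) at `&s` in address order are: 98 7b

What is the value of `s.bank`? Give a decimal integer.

3

[0]=0x98 [1]=0x7b (big-endian) → word 0x987b
mode [12+:4] = (word>>12) & 0xf = 9
chan [11+:1] = (word>>11) & 0x1 = 1
cnt [3+:8] = (word>>3) & 0xff = 15
bank [0+:3] = (word>>0) & 0x7 = 3  ←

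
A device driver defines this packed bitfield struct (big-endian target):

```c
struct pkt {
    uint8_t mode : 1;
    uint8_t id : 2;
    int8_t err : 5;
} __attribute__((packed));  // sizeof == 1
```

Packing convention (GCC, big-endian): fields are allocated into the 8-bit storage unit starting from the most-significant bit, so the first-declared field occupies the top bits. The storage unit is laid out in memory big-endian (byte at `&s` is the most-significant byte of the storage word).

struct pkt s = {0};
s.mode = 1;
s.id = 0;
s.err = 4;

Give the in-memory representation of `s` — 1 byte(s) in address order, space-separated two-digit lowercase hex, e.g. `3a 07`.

[7+:1] mode=1 & 0x1 = 0x1; word=0x80
[5+:2] id=0 & 0x3 = 0x0; word=0x80
[0+:5] err=4 & 0x1f = 0x4; word=0x84
word = 0x84 → big-endian bytes:
  [0]=0x84

84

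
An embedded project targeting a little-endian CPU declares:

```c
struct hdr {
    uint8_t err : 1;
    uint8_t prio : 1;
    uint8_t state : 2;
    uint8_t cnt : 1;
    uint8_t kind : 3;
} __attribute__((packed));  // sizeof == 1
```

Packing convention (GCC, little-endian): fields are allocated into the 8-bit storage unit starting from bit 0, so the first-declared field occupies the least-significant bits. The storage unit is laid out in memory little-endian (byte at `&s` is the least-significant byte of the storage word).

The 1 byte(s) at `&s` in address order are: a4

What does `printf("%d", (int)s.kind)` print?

[0]=0xa4 (little-endian) → word 0xa4
err:1 @ bit 0 → (0xa4>>0)&0x1 = 0x0
prio:1 @ bit 1 → (0xa4>>1)&0x1 = 0x0
state:2 @ bit 2 → (0xa4>>2)&0x3 = 0x1
cnt:1 @ bit 4 → (0xa4>>4)&0x1 = 0x0
kind:3 @ bit 5 → (0xa4>>5)&0x7 = 0x5  ←

5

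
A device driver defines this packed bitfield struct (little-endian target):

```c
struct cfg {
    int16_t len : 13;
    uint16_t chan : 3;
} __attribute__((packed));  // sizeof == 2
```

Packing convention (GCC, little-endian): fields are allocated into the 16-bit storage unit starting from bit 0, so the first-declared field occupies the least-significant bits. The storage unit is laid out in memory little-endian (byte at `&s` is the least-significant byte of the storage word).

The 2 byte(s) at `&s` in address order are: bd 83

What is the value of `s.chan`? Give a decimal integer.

[0]=0xbd [1]=0x83 (little-endian) → word 0x83bd
len:13 @ bit 0 → (0x83bd>>0)&0x1fff = 0x3bd
chan:3 @ bit 13 → (0x83bd>>13)&0x7 = 0x4  ←

4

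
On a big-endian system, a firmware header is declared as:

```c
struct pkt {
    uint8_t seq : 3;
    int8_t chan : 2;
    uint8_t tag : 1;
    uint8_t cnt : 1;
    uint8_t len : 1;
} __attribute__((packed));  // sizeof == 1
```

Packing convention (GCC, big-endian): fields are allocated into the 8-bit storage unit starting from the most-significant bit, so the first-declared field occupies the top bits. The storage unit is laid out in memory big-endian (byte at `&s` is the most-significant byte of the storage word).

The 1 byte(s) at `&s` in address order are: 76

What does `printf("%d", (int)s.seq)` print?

3

[0]=0x76 (big-endian) → word 0x76
seq:3 @ bit 5 → (0x76>>5)&0x7 = 0x3  ←
chan:2 @ bit 3 → (0x76>>3)&0x3 = 0x2
tag:1 @ bit 2 → (0x76>>2)&0x1 = 0x1
cnt:1 @ bit 1 → (0x76>>1)&0x1 = 0x1
len:1 @ bit 0 → (0x76>>0)&0x1 = 0x0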